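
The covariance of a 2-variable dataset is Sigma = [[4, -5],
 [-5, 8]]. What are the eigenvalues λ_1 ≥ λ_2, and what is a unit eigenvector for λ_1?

Step 1 — characteristic polynomial of 2×2 Sigma:
  det(Sigma - λI) = λ² - trace · λ + det = 0.
  trace = 4 + 8 = 12, det = 4·8 - (-5)² = 7.
Step 2 — discriminant:
  Δ = trace² - 4·det = 144 - 28 = 116.
Step 3 — eigenvalues:
  λ = (trace ± √Δ)/2 = (12 ± 10.7703)/2,
  λ_1 = 11.3852,  λ_2 = 0.6148.

Step 4 — unit eigenvector for λ_1: solve (Sigma - λ_1 I)v = 0. First row:
  (4 - 11.3852)·v_x + (-5)·v_y = 0, i.e. (-7.3852)·v_x + (-5)·v_y = 0,
  so v ∝ (b, λ_1 - a) = (-5, 7.3852); multiply by -1 so the first entry is positive: u = (5, -7.3852).
  ||u|| = √((5)² + (-7.3852)²) = √(79.5407) ≈ 8.9186,
  v_1 = u/||u|| ≈ (0.5606, -0.8281) (||v_1|| = 1).

λ_1 = 11.3852,  λ_2 = 0.6148;  v_1 ≈ (0.5606, -0.8281)


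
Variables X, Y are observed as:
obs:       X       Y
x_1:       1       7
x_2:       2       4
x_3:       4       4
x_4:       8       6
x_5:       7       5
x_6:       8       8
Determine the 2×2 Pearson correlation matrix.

Step 1 — column means:
  mean(X) = (1 + 2 + 4 + 8 + 7 + 8) / 6 = 30/6 = 5
  mean(Y) = (7 + 4 + 4 + 6 + 5 + 8) / 6 = 34/6 = 5.6667

Step 2 — sample variances and covariances s[i,j] = (1/(n-1)) · Σ_k (x_{k,i} - mean_i) · (x_{k,j} - mean_j), with n-1 = 5:
  s[X,X] = ((-4)·(-4) + (-3)·(-3) + (-1)·(-1) + (3)·(3) + (2)·(2) + (3)·(3)) / 5 = 48/5 = 9.6
  s[X,Y] = ((-4)·(1.3333) + (-3)·(-1.6667) + (-1)·(-1.6667) + (3)·(0.3333) + (2)·(-0.6667) + (3)·(2.3333)) / 5 = 8/5 = 1.6
  s[Y,Y] = ((1.3333)·(1.3333) + (-1.6667)·(-1.6667) + (-1.6667)·(-1.6667) + (0.3333)·(0.3333) + (-0.6667)·(-0.6667) + (2.3333)·(2.3333)) / 5 = 13.3333/5 = 2.6667
  Sample standard deviations s_i = √(s[i,i]):
  s(X) = √(9.6) = 3.0984
  s(Y) = √(2.6667) = 1.633

Step 3 — r_{ij} = s_{ij} / (s_i · s_j):
  r[X,X] = 1 (diagonal).
  r[X,Y] = 1.6 / (3.0984 · 1.633) = 1.6 / 5.0596 = 0.3162
  r[Y,Y] = 1 (diagonal).

R is symmetric with unit diagonal. Assembling:

R = [[1, 0.3162],
 [0.3162, 1]]


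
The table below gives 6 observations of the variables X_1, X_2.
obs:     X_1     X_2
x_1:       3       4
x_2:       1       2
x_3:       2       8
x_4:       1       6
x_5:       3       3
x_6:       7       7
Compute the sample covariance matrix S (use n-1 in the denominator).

Step 1 — column means:
  mean(X_1) = (3 + 1 + 2 + 1 + 3 + 7) / 6 = 17/6 = 2.8333
  mean(X_2) = (4 + 2 + 8 + 6 + 3 + 7) / 6 = 30/6 = 5

Step 2 — sample covariance S[i,j] = (1/(n-1)) · Σ_k (x_{k,i} - mean_i) · (x_{k,j} - mean_j), with n-1 = 5.
  S[X_1,X_1] = ((0.1667)·(0.1667) + (-1.8333)·(-1.8333) + (-0.8333)·(-0.8333) + (-1.8333)·(-1.8333) + (0.1667)·(0.1667) + (4.1667)·(4.1667)) / 5 = 24.8333/5 = 4.9667
  S[X_1,X_2] = ((0.1667)·(-1) + (-1.8333)·(-3) + (-0.8333)·(3) + (-1.8333)·(1) + (0.1667)·(-2) + (4.1667)·(2)) / 5 = 9/5 = 1.8
  S[X_2,X_2] = ((-1)·(-1) + (-3)·(-3) + (3)·(3) + (1)·(1) + (-2)·(-2) + (2)·(2)) / 5 = 28/5 = 5.6

S is symmetric (S[j,i] = S[i,j]). Assembling:

S = [[4.9667, 1.8],
 [1.8, 5.6]]


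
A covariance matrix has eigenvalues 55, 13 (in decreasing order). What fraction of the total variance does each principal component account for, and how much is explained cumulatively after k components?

Step 1 — total variance = trace(Sigma) = Σ λ_i = 55 + 13 = 68.

Step 2 — fraction explained by component i = λ_i / Σ λ:
  PC1: 55/68 = 0.8088
  PC2: 13/68 = 0.1912

Step 3 — cumulative fraction after k components = (λ_1 + ... + λ_k) / Σ λ:
  k = 1: 55/68 = 0.8088
  k = 2: (55 + 13)/68 = 68/68 = 1

Summary (fraction, with percent):

explained: PC1 0.8088 (80.88%), PC2 0.1912 (19.12%);  cumulative: 0.8088, 1


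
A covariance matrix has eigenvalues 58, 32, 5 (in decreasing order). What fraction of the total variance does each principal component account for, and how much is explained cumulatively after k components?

Step 1 — total variance = trace(Sigma) = Σ λ_i = 58 + 32 + 5 = 95.

Step 2 — fraction explained by component i = λ_i / Σ λ:
  PC1: 58/95 = 0.6105
  PC2: 32/95 = 0.3368
  PC3: 5/95 = 0.0526

Step 3 — cumulative fraction after k components = (λ_1 + ... + λ_k) / Σ λ:
  k = 1: 58/95 = 0.6105
  k = 2: (58 + 32)/95 = 90/95 = 0.9474
  k = 3: (58 + 32 + 5)/95 = 95/95 = 1

Summary (fraction, with percent):

explained: PC1 0.6105 (61.05%), PC2 0.3368 (33.68%), PC3 0.0526 (5.26%);  cumulative: 0.6105, 0.9474, 1


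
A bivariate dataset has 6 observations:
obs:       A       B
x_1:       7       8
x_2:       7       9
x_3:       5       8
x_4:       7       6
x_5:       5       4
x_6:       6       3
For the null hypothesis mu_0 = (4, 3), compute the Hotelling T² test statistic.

Step 1 — sample mean vector:
  mean(A) = (7 + 7 + 5 + 7 + 5 + 6) / 6 = 37/6 = 6.1667
  mean(B) = (8 + 9 + 8 + 6 + 4 + 3) / 6 = 38/6 = 6.3333
  x̄ = (6.1667, 6.3333),  deviation x̄ - mu_0 = (6.1667, 6.3333) - (4, 3) = (2.1667, 3.3333).

Step 2 — sample covariance matrix, S[i,j] = (1/(n-1)) · Σ_k (x_{k,i} - mean_i) · (x_{k,j} - mean_j), divisor n-1 = 5:
  S[A,A] = ((0.8333)·(0.8333) + (0.8333)·(0.8333) + (-1.1667)·(-1.1667) + (0.8333)·(0.8333) + (-1.1667)·(-1.1667) + (-0.1667)·(-0.1667)) / 5 = 4.8333/5 = 0.9667
  S[A,B] = ((0.8333)·(1.6667) + (0.8333)·(2.6667) + (-1.1667)·(1.6667) + (0.8333)·(-0.3333) + (-1.1667)·(-2.3333) + (-0.1667)·(-3.3333)) / 5 = 4.6667/5 = 0.9333
  S[B,B] = ((1.6667)·(1.6667) + (2.6667)·(2.6667) + (1.6667)·(1.6667) + (-0.3333)·(-0.3333) + (-2.3333)·(-2.3333) + (-3.3333)·(-3.3333)) / 5 = 29.3333/5 = 5.8667
  S = [[0.9667, 0.9333],
 [0.9333, 5.8667]].

Step 3 — invert S. det(S) = 0.9667·5.8667 - (0.9333)² = 4.8.
  S^{-1} = (1/det) · [[d, -b], [-b, a]] = [[1.2222, -0.1944],
 [-0.1944, 0.2014]].

Step 4 — quadratic form (x̄ - mu_0)^T · S^{-1} · (x̄ - mu_0):
  S^{-1} · (x̄ - mu_0) = (2, 0.25),
  (x̄ - mu_0)^T · [...] = (2.1667)·(2) + (3.3333)·(0.25) = 5.1667.

Step 5 — scale by n: T² = 6 · 5.1667 = 31.

T² ≈ 31


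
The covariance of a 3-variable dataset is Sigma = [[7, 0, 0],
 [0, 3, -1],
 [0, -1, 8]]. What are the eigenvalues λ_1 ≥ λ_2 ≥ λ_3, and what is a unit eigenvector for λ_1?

Step 1 — characteristic polynomial p(λ) = det(λI - Sigma) = λ³ - tr·λ² + c_1·λ - det, where tr = trace, c_1 = sum of the principal 2×2 minors, det = det(Sigma):
  tr = 7 + 3 + 8 = 18,
  c_1 = (7·3 - (0)²) + (7·8 - (0)²) + (3·8 - (-1)²) = 21 + 56 + 23 = 100,
  det = 7·(3·8 - (-1)²) - (0)·((0)·8 - (-1)·(0)) + (0)·((0)·(-1) - 3·(0)) = 7·(23) - (0)·(0) + (0)·(0) = 161.
  So p(λ) = λ³ - 18λ² + 100λ - 161.
Step 2 — look for an integer root (rational root theorem: any rational root is an integer divisor of 161). Testing λ = 7:
  p(7) = 343 - 882 + 700 - 161 = 0  ✓
  Dividing out (λ - 7): p(λ) = (λ - 7)(λ² - 11λ + 23).
Step 3 — remaining eigenvalues from the quadratic λ² - 11λ + 23 = 0:
  Δ = 11² - 4·23 = 121 - 92 = 29,  λ = (11 ± √29)/2 = (11 ± 5.3852)/2 ≈ 8.1926 or 2.8074.
  Sorted: λ_1 = 8.1926,  λ_2 = 7,  λ_3 = 2.8074  (check: sum = 18 = tr ✓).

Step 4 — unit eigenvector for λ_1 ≈ 8.1926: v spans the null space of (Sigma - λ_1 I), whose rows are
  r_1 = (-1.1926, 0, 0),  r_2 = (0, -5.1926, -1),  r_3 = (0, -1, -0.1926).
  v is orthogonal to every row, so take v ∝ r_1 × r_2 = ((0)·(-1) - (0)·(-5.1926), (0)·(0) - (-1.1926)·(-1), (-1.1926)·(-5.1926) - (0)·(0)) ≈ (0, -1.1926, 6.1926).
  Rescale (multiply by -1 so the first nonzero entry is positive): u = (0, 1.1926, -6.1926).
  ||u|| = √((0)² + (1.1926)² + (-6.1926)²) = √(39.7703) ≈ 6.3064,  v_1 = u/||u|| ≈ (0, 0.1891, -0.982) (||v_1|| = 1).

λ_1 = 8.1926,  λ_2 = 7,  λ_3 = 2.8074;  v_1 ≈ (0, 0.1891, -0.982)


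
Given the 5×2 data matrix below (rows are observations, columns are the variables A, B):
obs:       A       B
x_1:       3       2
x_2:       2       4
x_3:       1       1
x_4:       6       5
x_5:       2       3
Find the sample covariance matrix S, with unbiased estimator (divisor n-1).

Step 1 — column means:
  mean(A) = (3 + 2 + 1 + 6 + 2) / 5 = 14/5 = 2.8
  mean(B) = (2 + 4 + 1 + 5 + 3) / 5 = 15/5 = 3

Step 2 — sample covariance S[i,j] = (1/(n-1)) · Σ_k (x_{k,i} - mean_i) · (x_{k,j} - mean_j), with n-1 = 4.
  S[A,A] = ((0.2)·(0.2) + (-0.8)·(-0.8) + (-1.8)·(-1.8) + (3.2)·(3.2) + (-0.8)·(-0.8)) / 4 = 14.8/4 = 3.7
  S[A,B] = ((0.2)·(-1) + (-0.8)·(1) + (-1.8)·(-2) + (3.2)·(2) + (-0.8)·(0)) / 4 = 9/4 = 2.25
  S[B,B] = ((-1)·(-1) + (1)·(1) + (-2)·(-2) + (2)·(2) + (0)·(0)) / 4 = 10/4 = 2.5

S is symmetric (S[j,i] = S[i,j]). Assembling:

S = [[3.7, 2.25],
 [2.25, 2.5]]


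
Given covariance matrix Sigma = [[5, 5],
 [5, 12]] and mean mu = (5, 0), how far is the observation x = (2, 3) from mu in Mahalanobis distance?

Step 1 — centre the observation: (x - mu) = (-3, 3).

Step 2 — invert Sigma. det(Sigma) = 5·12 - (5)² = 35.
  Sigma^{-1} = (1/det) · [[d, -b], [-b, a]] = [[0.3429, -0.1429],
 [-0.1429, 0.1429]].

Step 3 — form the quadratic (x - mu)^T · Sigma^{-1} · (x - mu):
  Sigma^{-1} · (x - mu) = (-1.4571, 0.8571).
  (x - mu)^T · [Sigma^{-1} · (x - mu)] = (-3)·(-1.4571) + (3)·(0.8571) = 6.9429.

Step 4 — take square root: d = √(6.9429) ≈ 2.6349.

d(x, mu) = √(6.9429) ≈ 2.6349


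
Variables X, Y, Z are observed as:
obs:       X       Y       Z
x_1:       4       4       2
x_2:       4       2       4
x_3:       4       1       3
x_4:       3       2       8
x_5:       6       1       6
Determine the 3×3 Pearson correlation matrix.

Step 1 — column means:
  mean(X) = (4 + 4 + 4 + 3 + 6) / 5 = 21/5 = 4.2
  mean(Y) = (4 + 2 + 1 + 2 + 1) / 5 = 10/5 = 2
  mean(Z) = (2 + 4 + 3 + 8 + 6) / 5 = 23/5 = 4.6

Step 2 — sample variances and covariances s[i,j] = (1/(n-1)) · Σ_k (x_{k,i} - mean_i) · (x_{k,j} - mean_j), with n-1 = 4:
  s[X,X] = ((-0.2)·(-0.2) + (-0.2)·(-0.2) + (-0.2)·(-0.2) + (-1.2)·(-1.2) + (1.8)·(1.8)) / 4 = 4.8/4 = 1.2
  s[X,Y] = ((-0.2)·(2) + (-0.2)·(0) + (-0.2)·(-1) + (-1.2)·(0) + (1.8)·(-1)) / 4 = -2/4 = -0.5
  s[X,Z] = ((-0.2)·(-2.6) + (-0.2)·(-0.6) + (-0.2)·(-1.6) + (-1.2)·(3.4) + (1.8)·(1.4)) / 4 = -0.6/4 = -0.15
  s[Y,Y] = ((2)·(2) + (0)·(0) + (-1)·(-1) + (0)·(0) + (-1)·(-1)) / 4 = 6/4 = 1.5
  s[Y,Z] = ((2)·(-2.6) + (0)·(-0.6) + (-1)·(-1.6) + (0)·(3.4) + (-1)·(1.4)) / 4 = -5/4 = -1.25
  s[Z,Z] = ((-2.6)·(-2.6) + (-0.6)·(-0.6) + (-1.6)·(-1.6) + (3.4)·(3.4) + (1.4)·(1.4)) / 4 = 23.2/4 = 5.8
  Sample standard deviations s_i = √(s[i,i]):
  s(X) = √(1.2) = 1.0954
  s(Y) = √(1.5) = 1.2247
  s(Z) = √(5.8) = 2.4083

Step 3 — r_{ij} = s_{ij} / (s_i · s_j):
  r[X,X] = 1 (diagonal).
  r[X,Y] = -0.5 / (1.0954 · 1.2247) = -0.5 / 1.3416 = -0.3727
  r[X,Z] = -0.15 / (1.0954 · 2.4083) = -0.15 / 2.6382 = -0.0569
  r[Y,Y] = 1 (diagonal).
  r[Y,Z] = -1.25 / (1.2247 · 2.4083) = -1.25 / 2.9496 = -0.4238
  r[Z,Z] = 1 (diagonal).

R is symmetric with unit diagonal. Assembling:

R = [[1, -0.3727, -0.0569],
 [-0.3727, 1, -0.4238],
 [-0.0569, -0.4238, 1]]


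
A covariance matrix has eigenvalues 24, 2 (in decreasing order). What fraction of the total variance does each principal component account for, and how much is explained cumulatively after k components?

Step 1 — total variance = trace(Sigma) = Σ λ_i = 24 + 2 = 26.

Step 2 — fraction explained by component i = λ_i / Σ λ:
  PC1: 24/26 = 0.9231
  PC2: 2/26 = 0.0769

Step 3 — cumulative fraction after k components = (λ_1 + ... + λ_k) / Σ λ:
  k = 1: 24/26 = 0.9231
  k = 2: (24 + 2)/26 = 26/26 = 1

Summary (fraction, with percent):

explained: PC1 0.9231 (92.31%), PC2 0.0769 (7.69%);  cumulative: 0.9231, 1


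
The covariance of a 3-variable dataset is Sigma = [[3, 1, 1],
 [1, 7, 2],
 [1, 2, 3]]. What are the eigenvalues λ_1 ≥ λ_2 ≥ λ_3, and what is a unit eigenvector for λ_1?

Step 1 — characteristic polynomial p(λ) = det(λI - Sigma) = λ³ - tr·λ² + c_1·λ - det, where tr = trace, c_1 = sum of the principal 2×2 minors, det = det(Sigma):
  tr = 3 + 7 + 3 = 13,
  c_1 = (3·7 - (1)²) + (3·3 - (1)²) + (7·3 - (2)²) = 20 + 8 + 17 = 45,
  det = 3·(7·3 - (2)²) - (1)·((1)·3 - (2)·(1)) + (1)·((1)·(2) - 7·(1)) = 3·(17) - (1)·(1) + (1)·(-5) = 45.
  So p(λ) = λ³ - 13λ² + 45λ - 45.
Step 2 — look for an integer root (rational root theorem: any rational root is an integer divisor of 45). Testing λ = 3:
  p(3) = 27 - 117 + 135 - 45 = 0  ✓
  Dividing out (λ - 3): p(λ) = (λ - 3)(λ² - 10λ + 15).
Step 3 — remaining eigenvalues from the quadratic λ² - 10λ + 15 = 0:
  Δ = 10² - 4·15 = 100 - 60 = 40,  λ = (10 ± √40)/2 = (10 ± 6.3246)/2 ≈ 8.1623 or 1.8377.
  Sorted: λ_1 = 8.1623,  λ_2 = 3,  λ_3 = 1.8377  (check: sum = 13 = tr ✓).

Step 4 — unit eigenvector for λ_1 ≈ 8.1623: v spans the null space of (Sigma - λ_1 I), whose rows are
  r_1 = (-5.1623, 1, 1),  r_2 = (1, -1.1623, 2),  r_3 = (1, 2, -5.1623).
  v is orthogonal to every row, so take v ∝ r_1 × r_2 = ((1)·(2) - (1)·(-1.1623), (1)·(1) - (-5.1623)·(2), (-5.1623)·(-1.1623) - (1)·(1)) ≈ (3.1623, 11.3246, 5).
  Let u = (3.1623, 11.3246, 5).
  ||u|| = √((3.1623)² + (11.3246)² + (5)²) = √(163.2456) ≈ 12.7768,  v_1 = u/||u|| ≈ (0.2475, 0.8863, 0.3913) (||v_1|| = 1).

λ_1 = 8.1623,  λ_2 = 3,  λ_3 = 1.8377;  v_1 ≈ (0.2475, 0.8863, 0.3913)


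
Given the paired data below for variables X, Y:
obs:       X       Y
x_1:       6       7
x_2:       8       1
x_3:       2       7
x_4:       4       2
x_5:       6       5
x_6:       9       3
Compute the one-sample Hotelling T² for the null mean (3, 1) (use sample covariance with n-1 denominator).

Step 1 — sample mean vector:
  mean(X) = (6 + 8 + 2 + 4 + 6 + 9) / 6 = 35/6 = 5.8333
  mean(Y) = (7 + 1 + 7 + 2 + 5 + 3) / 6 = 25/6 = 4.1667
  x̄ = (5.8333, 4.1667),  deviation x̄ - mu_0 = (5.8333, 4.1667) - (3, 1) = (2.8333, 3.1667).

Step 2 — sample covariance matrix, S[i,j] = (1/(n-1)) · Σ_k (x_{k,i} - mean_i) · (x_{k,j} - mean_j), divisor n-1 = 5:
  S[X,X] = ((0.1667)·(0.1667) + (2.1667)·(2.1667) + (-3.8333)·(-3.8333) + (-1.8333)·(-1.8333) + (0.1667)·(0.1667) + (3.1667)·(3.1667)) / 5 = 32.8333/5 = 6.5667
  S[X,Y] = ((0.1667)·(2.8333) + (2.1667)·(-3.1667) + (-3.8333)·(2.8333) + (-1.8333)·(-2.1667) + (0.1667)·(0.8333) + (3.1667)·(-1.1667)) / 5 = -16.8333/5 = -3.3667
  S[Y,Y] = ((2.8333)·(2.8333) + (-3.1667)·(-3.1667) + (2.8333)·(2.8333) + (-2.1667)·(-2.1667) + (0.8333)·(0.8333) + (-1.1667)·(-1.1667)) / 5 = 32.8333/5 = 6.5667
  S = [[6.5667, -3.3667],
 [-3.3667, 6.5667]].

Step 3 — invert S. det(S) = 6.5667·6.5667 - (-3.3667)² = 31.7867.
  S^{-1} = (1/det) · [[d, -b], [-b, a]] = [[0.2066, 0.1059],
 [0.1059, 0.2066]].

Step 4 — quadratic form (x̄ - mu_0)^T · S^{-1} · (x̄ - mu_0):
  S^{-1} · (x̄ - mu_0) = (0.9207, 0.9543),
  (x̄ - mu_0)^T · [...] = (2.8333)·(0.9207) + (3.1667)·(0.9543) = 5.6306.

Step 5 — scale by n: T² = 6 · 5.6306 = 33.7836.

T² ≈ 33.7836


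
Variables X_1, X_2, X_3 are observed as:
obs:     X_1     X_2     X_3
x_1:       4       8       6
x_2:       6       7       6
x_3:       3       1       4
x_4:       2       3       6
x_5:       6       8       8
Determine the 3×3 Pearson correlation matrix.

Step 1 — column means:
  mean(X_1) = (4 + 6 + 3 + 2 + 6) / 5 = 21/5 = 4.2
  mean(X_2) = (8 + 7 + 1 + 3 + 8) / 5 = 27/5 = 5.4
  mean(X_3) = (6 + 6 + 4 + 6 + 8) / 5 = 30/5 = 6

Step 2 — sample variances and covariances s[i,j] = (1/(n-1)) · Σ_k (x_{k,i} - mean_i) · (x_{k,j} - mean_j), with n-1 = 4:
  s[X_1,X_1] = ((-0.2)·(-0.2) + (1.8)·(1.8) + (-1.2)·(-1.2) + (-2.2)·(-2.2) + (1.8)·(1.8)) / 4 = 12.8/4 = 3.2
  s[X_1,X_2] = ((-0.2)·(2.6) + (1.8)·(1.6) + (-1.2)·(-4.4) + (-2.2)·(-2.4) + (1.8)·(2.6)) / 4 = 17.6/4 = 4.4
  s[X_1,X_3] = ((-0.2)·(0) + (1.8)·(0) + (-1.2)·(-2) + (-2.2)·(0) + (1.8)·(2)) / 4 = 6/4 = 1.5
  s[X_2,X_2] = ((2.6)·(2.6) + (1.6)·(1.6) + (-4.4)·(-4.4) + (-2.4)·(-2.4) + (2.6)·(2.6)) / 4 = 41.2/4 = 10.3
  s[X_2,X_3] = ((2.6)·(0) + (1.6)·(0) + (-4.4)·(-2) + (-2.4)·(0) + (2.6)·(2)) / 4 = 14/4 = 3.5
  s[X_3,X_3] = ((0)·(0) + (0)·(0) + (-2)·(-2) + (0)·(0) + (2)·(2)) / 4 = 8/4 = 2
  Sample standard deviations s_i = √(s[i,i]):
  s(X_1) = √(3.2) = 1.7889
  s(X_2) = √(10.3) = 3.2094
  s(X_3) = √(2) = 1.4142

Step 3 — r_{ij} = s_{ij} / (s_i · s_j):
  r[X_1,X_1] = 1 (diagonal).
  r[X_1,X_2] = 4.4 / (1.7889 · 3.2094) = 4.4 / 5.7411 = 0.7664
  r[X_1,X_3] = 1.5 / (1.7889 · 1.4142) = 1.5 / 2.5298 = 0.5929
  r[X_2,X_2] = 1 (diagonal).
  r[X_2,X_3] = 3.5 / (3.2094 · 1.4142) = 3.5 / 4.5387 = 0.7711
  r[X_3,X_3] = 1 (diagonal).

R is symmetric with unit diagonal. Assembling:

R = [[1, 0.7664, 0.5929],
 [0.7664, 1, 0.7711],
 [0.5929, 0.7711, 1]]


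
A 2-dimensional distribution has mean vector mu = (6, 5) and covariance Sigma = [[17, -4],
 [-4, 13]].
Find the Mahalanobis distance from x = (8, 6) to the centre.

Step 1 — centre the observation: (x - mu) = (2, 1).

Step 2 — invert Sigma. det(Sigma) = 17·13 - (-4)² = 205.
  Sigma^{-1} = (1/det) · [[d, -b], [-b, a]] = [[0.0634, 0.0195],
 [0.0195, 0.0829]].

Step 3 — form the quadratic (x - mu)^T · Sigma^{-1} · (x - mu):
  Sigma^{-1} · (x - mu) = (0.1463, 0.122).
  (x - mu)^T · [Sigma^{-1} · (x - mu)] = (2)·(0.1463) + (1)·(0.122) = 0.4146.

Step 4 — take square root: d = √(0.4146) ≈ 0.6439.

d(x, mu) = √(0.4146) ≈ 0.6439


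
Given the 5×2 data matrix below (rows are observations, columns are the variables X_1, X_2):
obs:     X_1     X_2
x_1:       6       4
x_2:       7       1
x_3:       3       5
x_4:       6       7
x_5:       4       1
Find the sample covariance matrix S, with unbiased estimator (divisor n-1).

Step 1 — column means:
  mean(X_1) = (6 + 7 + 3 + 6 + 4) / 5 = 26/5 = 5.2
  mean(X_2) = (4 + 1 + 5 + 7 + 1) / 5 = 18/5 = 3.6

Step 2 — sample covariance S[i,j] = (1/(n-1)) · Σ_k (x_{k,i} - mean_i) · (x_{k,j} - mean_j), with n-1 = 4.
  S[X_1,X_1] = ((0.8)·(0.8) + (1.8)·(1.8) + (-2.2)·(-2.2) + (0.8)·(0.8) + (-1.2)·(-1.2)) / 4 = 10.8/4 = 2.7
  S[X_1,X_2] = ((0.8)·(0.4) + (1.8)·(-2.6) + (-2.2)·(1.4) + (0.8)·(3.4) + (-1.2)·(-2.6)) / 4 = -1.6/4 = -0.4
  S[X_2,X_2] = ((0.4)·(0.4) + (-2.6)·(-2.6) + (1.4)·(1.4) + (3.4)·(3.4) + (-2.6)·(-2.6)) / 4 = 27.2/4 = 6.8

S is symmetric (S[j,i] = S[i,j]). Assembling:

S = [[2.7, -0.4],
 [-0.4, 6.8]]


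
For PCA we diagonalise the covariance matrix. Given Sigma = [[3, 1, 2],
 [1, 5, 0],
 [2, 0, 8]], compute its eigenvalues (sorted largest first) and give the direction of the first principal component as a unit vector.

Step 1 — characteristic polynomial p(λ) = det(λI - Sigma) = λ³ - tr·λ² + c_1·λ - det, where tr = trace, c_1 = sum of the principal 2×2 minors, det = det(Sigma):
  tr = 3 + 5 + 8 = 16,
  c_1 = (3·5 - (1)²) + (3·8 - (2)²) + (5·8 - (0)²) = 14 + 20 + 40 = 74,
  det = 3·(5·8 - (0)²) - (1)·((1)·8 - (0)·(2)) + (2)·((1)·(0) - 5·(2)) = 3·(40) - (1)·(8) + (2)·(-10) = 92.
  So p(λ) = λ³ - 16λ² + 74λ - 92.
Step 2 — look for an integer root (rational root theorem: any rational root is an integer divisor of 92). Testing λ = 2:
  p(2) = 8 - 64 + 148 - 92 = 0  ✓
  Dividing out (λ - 2): p(λ) = (λ - 2)(λ² - 14λ + 46).
Step 3 — remaining eigenvalues from the quadratic λ² - 14λ + 46 = 0:
  Δ = 14² - 4·46 = 196 - 184 = 12,  λ = (14 ± √12)/2 = (14 ± 3.4641)/2 ≈ 8.7321 or 5.2679.
  Sorted: λ_1 = 8.7321,  λ_2 = 5.2679,  λ_3 = 2  (check: sum = 16 = tr ✓).

Step 4 — unit eigenvector for λ_1 ≈ 8.7321: v spans the null space of (Sigma - λ_1 I), whose rows are
  r_1 = (-5.7321, 1, 2),  r_2 = (1, -3.7321, 0),  r_3 = (2, 0, -0.7321).
  v is orthogonal to every row, so take v ∝ r_1 × r_2 = ((1)·(0) - (2)·(-3.7321), (2)·(1) - (-5.7321)·(0), (-5.7321)·(-3.7321) - (1)·(1)) ≈ (7.4641, 2, 20.3923).
  Let u = (7.4641, 2, 20.3923).
  ||u|| = √((7.4641)² + (2)² + (20.3923)²) = √(475.5589) ≈ 21.8073,  v_1 = u/||u|| ≈ (0.3423, 0.0917, 0.9351) (||v_1|| = 1).

λ_1 = 8.7321,  λ_2 = 5.2679,  λ_3 = 2;  v_1 ≈ (0.3423, 0.0917, 0.9351)


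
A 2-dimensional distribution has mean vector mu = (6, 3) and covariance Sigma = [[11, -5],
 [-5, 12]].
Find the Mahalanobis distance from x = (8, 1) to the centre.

Step 1 — centre the observation: (x - mu) = (2, -2).

Step 2 — invert Sigma. det(Sigma) = 11·12 - (-5)² = 107.
  Sigma^{-1} = (1/det) · [[d, -b], [-b, a]] = [[0.1121, 0.0467],
 [0.0467, 0.1028]].

Step 3 — form the quadratic (x - mu)^T · Sigma^{-1} · (x - mu):
  Sigma^{-1} · (x - mu) = (0.1308, -0.1121).
  (x - mu)^T · [Sigma^{-1} · (x - mu)] = (2)·(0.1308) + (-2)·(-0.1121) = 0.486.

Step 4 — take square root: d = √(0.486) ≈ 0.6971.

d(x, mu) = √(0.486) ≈ 0.6971


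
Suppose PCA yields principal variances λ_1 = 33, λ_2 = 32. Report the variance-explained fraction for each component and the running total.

Step 1 — total variance = trace(Sigma) = Σ λ_i = 33 + 32 = 65.

Step 2 — fraction explained by component i = λ_i / Σ λ:
  PC1: 33/65 = 0.5077
  PC2: 32/65 = 0.4923

Step 3 — cumulative fraction after k components = (λ_1 + ... + λ_k) / Σ λ:
  k = 1: 33/65 = 0.5077
  k = 2: (33 + 32)/65 = 65/65 = 1

Summary (fraction, with percent):

explained: PC1 0.5077 (50.77%), PC2 0.4923 (49.23%);  cumulative: 0.5077, 1


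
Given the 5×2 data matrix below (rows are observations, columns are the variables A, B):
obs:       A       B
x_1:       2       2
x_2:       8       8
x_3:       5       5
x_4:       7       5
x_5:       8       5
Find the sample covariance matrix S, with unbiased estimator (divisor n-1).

Step 1 — column means:
  mean(A) = (2 + 8 + 5 + 7 + 8) / 5 = 30/5 = 6
  mean(B) = (2 + 8 + 5 + 5 + 5) / 5 = 25/5 = 5

Step 2 — sample covariance S[i,j] = (1/(n-1)) · Σ_k (x_{k,i} - mean_i) · (x_{k,j} - mean_j), with n-1 = 4.
  S[A,A] = ((-4)·(-4) + (2)·(2) + (-1)·(-1) + (1)·(1) + (2)·(2)) / 4 = 26/4 = 6.5
  S[A,B] = ((-4)·(-3) + (2)·(3) + (-1)·(0) + (1)·(0) + (2)·(0)) / 4 = 18/4 = 4.5
  S[B,B] = ((-3)·(-3) + (3)·(3) + (0)·(0) + (0)·(0) + (0)·(0)) / 4 = 18/4 = 4.5

S is symmetric (S[j,i] = S[i,j]). Assembling:

S = [[6.5, 4.5],
 [4.5, 4.5]]


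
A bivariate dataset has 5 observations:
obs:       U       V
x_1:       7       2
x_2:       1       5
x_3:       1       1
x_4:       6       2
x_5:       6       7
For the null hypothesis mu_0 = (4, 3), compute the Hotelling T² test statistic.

Step 1 — sample mean vector:
  mean(U) = (7 + 1 + 1 + 6 + 6) / 5 = 21/5 = 4.2
  mean(V) = (2 + 5 + 1 + 2 + 7) / 5 = 17/5 = 3.4
  x̄ = (4.2, 3.4),  deviation x̄ - mu_0 = (4.2, 3.4) - (4, 3) = (0.2, 0.4).

Step 2 — sample covariance matrix, S[i,j] = (1/(n-1)) · Σ_k (x_{k,i} - mean_i) · (x_{k,j} - mean_j), divisor n-1 = 4:
  S[U,U] = ((2.8)·(2.8) + (-3.2)·(-3.2) + (-3.2)·(-3.2) + (1.8)·(1.8) + (1.8)·(1.8)) / 4 = 34.8/4 = 8.7
  S[U,V] = ((2.8)·(-1.4) + (-3.2)·(1.6) + (-3.2)·(-2.4) + (1.8)·(-1.4) + (1.8)·(3.6)) / 4 = 2.6/4 = 0.65
  S[V,V] = ((-1.4)·(-1.4) + (1.6)·(1.6) + (-2.4)·(-2.4) + (-1.4)·(-1.4) + (3.6)·(3.6)) / 4 = 25.2/4 = 6.3
  S = [[8.7, 0.65],
 [0.65, 6.3]].

Step 3 — invert S. det(S) = 8.7·6.3 - (0.65)² = 54.3875.
  S^{-1} = (1/det) · [[d, -b], [-b, a]] = [[0.1158, -0.012],
 [-0.012, 0.16]].

Step 4 — quadratic form (x̄ - mu_0)^T · S^{-1} · (x̄ - mu_0):
  S^{-1} · (x̄ - mu_0) = (0.0184, 0.0616),
  (x̄ - mu_0)^T · [...] = (0.2)·(0.0184) + (0.4)·(0.0616) = 0.0283.

Step 5 — scale by n: T² = 5 · 0.0283 = 0.1416.

T² ≈ 0.1416


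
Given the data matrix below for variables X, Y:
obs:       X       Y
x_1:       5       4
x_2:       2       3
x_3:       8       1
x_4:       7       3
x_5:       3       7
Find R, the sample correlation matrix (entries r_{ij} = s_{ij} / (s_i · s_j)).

Step 1 — column means:
  mean(X) = (5 + 2 + 8 + 7 + 3) / 5 = 25/5 = 5
  mean(Y) = (4 + 3 + 1 + 3 + 7) / 5 = 18/5 = 3.6

Step 2 — sample variances and covariances s[i,j] = (1/(n-1)) · Σ_k (x_{k,i} - mean_i) · (x_{k,j} - mean_j), with n-1 = 4:
  s[X,X] = ((0)·(0) + (-3)·(-3) + (3)·(3) + (2)·(2) + (-2)·(-2)) / 4 = 26/4 = 6.5
  s[X,Y] = ((0)·(0.4) + (-3)·(-0.6) + (3)·(-2.6) + (2)·(-0.6) + (-2)·(3.4)) / 4 = -14/4 = -3.5
  s[Y,Y] = ((0.4)·(0.4) + (-0.6)·(-0.6) + (-2.6)·(-2.6) + (-0.6)·(-0.6) + (3.4)·(3.4)) / 4 = 19.2/4 = 4.8
  Sample standard deviations s_i = √(s[i,i]):
  s(X) = √(6.5) = 2.5495
  s(Y) = √(4.8) = 2.1909

Step 3 — r_{ij} = s_{ij} / (s_i · s_j):
  r[X,X] = 1 (diagonal).
  r[X,Y] = -3.5 / (2.5495 · 2.1909) = -3.5 / 5.5857 = -0.6266
  r[Y,Y] = 1 (diagonal).

R is symmetric with unit diagonal. Assembling:

R = [[1, -0.6266],
 [-0.6266, 1]]


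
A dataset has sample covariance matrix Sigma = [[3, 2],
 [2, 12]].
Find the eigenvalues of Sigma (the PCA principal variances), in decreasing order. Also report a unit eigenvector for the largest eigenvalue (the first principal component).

Step 1 — characteristic polynomial of 2×2 Sigma:
  det(Sigma - λI) = λ² - trace · λ + det = 0.
  trace = 3 + 12 = 15, det = 3·12 - (2)² = 32.
Step 2 — discriminant:
  Δ = trace² - 4·det = 225 - 128 = 97.
Step 3 — eigenvalues:
  λ = (trace ± √Δ)/2 = (15 ± 9.8489)/2,
  λ_1 = 12.4244,  λ_2 = 2.5756.

Step 4 — unit eigenvector for λ_1: solve (Sigma - λ_1 I)v = 0. First row:
  (3 - 12.4244)·v_x + (2)·v_y = 0, i.e. (-9.4244)·v_x + (2)·v_y = 0,
  so v ∝ (b, λ_1 - a) = (2, 9.4244) = u.
  ||u|| = √((2)² + (9.4244)²) = √(92.8199) ≈ 9.6343,
  v_1 = u/||u|| ≈ (0.2076, 0.9782) (||v_1|| = 1).

λ_1 = 12.4244,  λ_2 = 2.5756;  v_1 ≈ (0.2076, 0.9782)


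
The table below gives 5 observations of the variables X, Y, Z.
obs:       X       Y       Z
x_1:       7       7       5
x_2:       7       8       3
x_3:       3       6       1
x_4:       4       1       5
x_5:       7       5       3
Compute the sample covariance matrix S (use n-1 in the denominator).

Step 1 — column means:
  mean(X) = (7 + 7 + 3 + 4 + 7) / 5 = 28/5 = 5.6
  mean(Y) = (7 + 8 + 6 + 1 + 5) / 5 = 27/5 = 5.4
  mean(Z) = (5 + 3 + 1 + 5 + 3) / 5 = 17/5 = 3.4

Step 2 — sample covariance S[i,j] = (1/(n-1)) · Σ_k (x_{k,i} - mean_i) · (x_{k,j} - mean_j), with n-1 = 4.
  S[X,X] = ((1.4)·(1.4) + (1.4)·(1.4) + (-2.6)·(-2.6) + (-1.6)·(-1.6) + (1.4)·(1.4)) / 4 = 15.2/4 = 3.8
  S[X,Y] = ((1.4)·(1.6) + (1.4)·(2.6) + (-2.6)·(0.6) + (-1.6)·(-4.4) + (1.4)·(-0.4)) / 4 = 10.8/4 = 2.7
  S[X,Z] = ((1.4)·(1.6) + (1.4)·(-0.4) + (-2.6)·(-2.4) + (-1.6)·(1.6) + (1.4)·(-0.4)) / 4 = 4.8/4 = 1.2
  S[Y,Y] = ((1.6)·(1.6) + (2.6)·(2.6) + (0.6)·(0.6) + (-4.4)·(-4.4) + (-0.4)·(-0.4)) / 4 = 29.2/4 = 7.3
  S[Y,Z] = ((1.6)·(1.6) + (2.6)·(-0.4) + (0.6)·(-2.4) + (-4.4)·(1.6) + (-0.4)·(-0.4)) / 4 = -6.8/4 = -1.7
  S[Z,Z] = ((1.6)·(1.6) + (-0.4)·(-0.4) + (-2.4)·(-2.4) + (1.6)·(1.6) + (-0.4)·(-0.4)) / 4 = 11.2/4 = 2.8

S is symmetric (S[j,i] = S[i,j]). Assembling:

S = [[3.8, 2.7, 1.2],
 [2.7, 7.3, -1.7],
 [1.2, -1.7, 2.8]]


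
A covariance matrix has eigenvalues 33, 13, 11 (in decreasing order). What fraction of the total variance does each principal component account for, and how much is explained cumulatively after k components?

Step 1 — total variance = trace(Sigma) = Σ λ_i = 33 + 13 + 11 = 57.

Step 2 — fraction explained by component i = λ_i / Σ λ:
  PC1: 33/57 = 0.5789
  PC2: 13/57 = 0.2281
  PC3: 11/57 = 0.193

Step 3 — cumulative fraction after k components = (λ_1 + ... + λ_k) / Σ λ:
  k = 1: 33/57 = 0.5789
  k = 2: (33 + 13)/57 = 46/57 = 0.807
  k = 3: (33 + 13 + 11)/57 = 57/57 = 1

Summary (fraction, with percent):

explained: PC1 0.5789 (57.89%), PC2 0.2281 (22.81%), PC3 0.193 (19.3%);  cumulative: 0.5789, 0.807, 1


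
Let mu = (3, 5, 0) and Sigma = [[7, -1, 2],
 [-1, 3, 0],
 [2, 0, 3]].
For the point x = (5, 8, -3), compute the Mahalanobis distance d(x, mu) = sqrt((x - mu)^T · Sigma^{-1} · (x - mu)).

Step 1 — centre the observation: (x - mu) = (2, 3, -3).

Step 2 — invert Sigma (cofactor / det for 3×3, or solve directly):
  Sigma^{-1} = [[0.1875, 0.0625, -0.125],
 [0.0625, 0.3542, -0.0417],
 [-0.125, -0.0417, 0.4167]].

Step 3 — form the quadratic (x - mu)^T · Sigma^{-1} · (x - mu):
  Sigma^{-1} · (x - mu) = (0.9375, 1.3125, -1.625).
  (x - mu)^T · [Sigma^{-1} · (x - mu)] = (2)·(0.9375) + (3)·(1.3125) + (-3)·(-1.625) = 10.6875.

Step 4 — take square root: d = √(10.6875) ≈ 3.2692.

d(x, mu) = √(10.6875) ≈ 3.2692


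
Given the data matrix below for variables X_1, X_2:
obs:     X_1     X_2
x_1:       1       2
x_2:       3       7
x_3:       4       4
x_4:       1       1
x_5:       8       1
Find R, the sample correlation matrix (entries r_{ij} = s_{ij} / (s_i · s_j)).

Step 1 — column means:
  mean(X_1) = (1 + 3 + 4 + 1 + 8) / 5 = 17/5 = 3.4
  mean(X_2) = (2 + 7 + 4 + 1 + 1) / 5 = 15/5 = 3

Step 2 — sample variances and covariances s[i,j] = (1/(n-1)) · Σ_k (x_{k,i} - mean_i) · (x_{k,j} - mean_j), with n-1 = 4:
  s[X_1,X_1] = ((-2.4)·(-2.4) + (-0.4)·(-0.4) + (0.6)·(0.6) + (-2.4)·(-2.4) + (4.6)·(4.6)) / 4 = 33.2/4 = 8.3
  s[X_1,X_2] = ((-2.4)·(-1) + (-0.4)·(4) + (0.6)·(1) + (-2.4)·(-2) + (4.6)·(-2)) / 4 = -3/4 = -0.75
  s[X_2,X_2] = ((-1)·(-1) + (4)·(4) + (1)·(1) + (-2)·(-2) + (-2)·(-2)) / 4 = 26/4 = 6.5
  Sample standard deviations s_i = √(s[i,i]):
  s(X_1) = √(8.3) = 2.881
  s(X_2) = √(6.5) = 2.5495

Step 3 — r_{ij} = s_{ij} / (s_i · s_j):
  r[X_1,X_1] = 1 (diagonal).
  r[X_1,X_2] = -0.75 / (2.881 · 2.5495) = -0.75 / 7.3451 = -0.1021
  r[X_2,X_2] = 1 (diagonal).

R is symmetric with unit diagonal. Assembling:

R = [[1, -0.1021],
 [-0.1021, 1]]


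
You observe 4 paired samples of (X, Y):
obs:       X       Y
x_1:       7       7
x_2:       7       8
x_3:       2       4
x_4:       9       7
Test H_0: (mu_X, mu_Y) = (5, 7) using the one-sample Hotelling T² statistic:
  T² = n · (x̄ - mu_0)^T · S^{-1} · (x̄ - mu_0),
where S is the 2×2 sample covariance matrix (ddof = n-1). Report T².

Step 1 — sample mean vector:
  mean(X) = (7 + 7 + 2 + 9) / 4 = 25/4 = 6.25
  mean(Y) = (7 + 8 + 4 + 7) / 4 = 26/4 = 6.5
  x̄ = (6.25, 6.5),  deviation x̄ - mu_0 = (6.25, 6.5) - (5, 7) = (1.25, -0.5).

Step 2 — sample covariance matrix, S[i,j] = (1/(n-1)) · Σ_k (x_{k,i} - mean_i) · (x_{k,j} - mean_j), divisor n-1 = 3:
  S[X,X] = ((0.75)·(0.75) + (0.75)·(0.75) + (-4.25)·(-4.25) + (2.75)·(2.75)) / 3 = 26.75/3 = 8.9167
  S[X,Y] = ((0.75)·(0.5) + (0.75)·(1.5) + (-4.25)·(-2.5) + (2.75)·(0.5)) / 3 = 13.5/3 = 4.5
  S[Y,Y] = ((0.5)·(0.5) + (1.5)·(1.5) + (-2.5)·(-2.5) + (0.5)·(0.5)) / 3 = 9/3 = 3
  S = [[8.9167, 4.5],
 [4.5, 3]].

Step 3 — invert S. det(S) = 8.9167·3 - (4.5)² = 6.5.
  S^{-1} = (1/det) · [[d, -b], [-b, a]] = [[0.4615, -0.6923],
 [-0.6923, 1.3718]].

Step 4 — quadratic form (x̄ - mu_0)^T · S^{-1} · (x̄ - mu_0):
  S^{-1} · (x̄ - mu_0) = (0.9231, -1.5513),
  (x̄ - mu_0)^T · [...] = (1.25)·(0.9231) + (-0.5)·(-1.5513) = 1.9295.

Step 5 — scale by n: T² = 4 · 1.9295 = 7.7179.

T² ≈ 7.7179


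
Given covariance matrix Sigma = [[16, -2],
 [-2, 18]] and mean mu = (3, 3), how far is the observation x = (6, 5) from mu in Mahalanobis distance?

Step 1 — centre the observation: (x - mu) = (3, 2).

Step 2 — invert Sigma. det(Sigma) = 16·18 - (-2)² = 284.
  Sigma^{-1} = (1/det) · [[d, -b], [-b, a]] = [[0.0634, 0.007],
 [0.007, 0.0563]].

Step 3 — form the quadratic (x - mu)^T · Sigma^{-1} · (x - mu):
  Sigma^{-1} · (x - mu) = (0.2042, 0.1338).
  (x - mu)^T · [Sigma^{-1} · (x - mu)] = (3)·(0.2042) + (2)·(0.1338) = 0.8803.

Step 4 — take square root: d = √(0.8803) ≈ 0.9382.

d(x, mu) = √(0.8803) ≈ 0.9382


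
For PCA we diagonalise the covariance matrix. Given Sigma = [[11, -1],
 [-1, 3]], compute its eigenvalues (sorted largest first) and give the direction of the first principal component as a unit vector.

Step 1 — characteristic polynomial of 2×2 Sigma:
  det(Sigma - λI) = λ² - trace · λ + det = 0.
  trace = 11 + 3 = 14, det = 11·3 - (-1)² = 32.
Step 2 — discriminant:
  Δ = trace² - 4·det = 196 - 128 = 68.
Step 3 — eigenvalues:
  λ = (trace ± √Δ)/2 = (14 ± 8.2462)/2,
  λ_1 = 11.1231,  λ_2 = 2.8769.

Step 4 — unit eigenvector for λ_1: solve (Sigma - λ_1 I)v = 0. First row:
  (11 - 11.1231)·v_x + (-1)·v_y = 0, i.e. (-0.1231)·v_x + (-1)·v_y = 0,
  so v ∝ (b, λ_1 - a) = (-1, 0.1231); multiply by -1 so the first entry is positive: u = (1, -0.1231).
  ||u|| = √((1)² + (-0.1231)²) = √(1.0152) ≈ 1.0075,
  v_1 = u/||u|| ≈ (0.9925, -0.1222) (||v_1|| = 1).

λ_1 = 11.1231,  λ_2 = 2.8769;  v_1 ≈ (0.9925, -0.1222)


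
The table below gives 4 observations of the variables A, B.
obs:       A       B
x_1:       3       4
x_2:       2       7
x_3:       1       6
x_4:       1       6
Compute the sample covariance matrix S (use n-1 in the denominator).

Step 1 — column means:
  mean(A) = (3 + 2 + 1 + 1) / 4 = 7/4 = 1.75
  mean(B) = (4 + 7 + 6 + 6) / 4 = 23/4 = 5.75

Step 2 — sample covariance S[i,j] = (1/(n-1)) · Σ_k (x_{k,i} - mean_i) · (x_{k,j} - mean_j), with n-1 = 3.
  S[A,A] = ((1.25)·(1.25) + (0.25)·(0.25) + (-0.75)·(-0.75) + (-0.75)·(-0.75)) / 3 = 2.75/3 = 0.9167
  S[A,B] = ((1.25)·(-1.75) + (0.25)·(1.25) + (-0.75)·(0.25) + (-0.75)·(0.25)) / 3 = -2.25/3 = -0.75
  S[B,B] = ((-1.75)·(-1.75) + (1.25)·(1.25) + (0.25)·(0.25) + (0.25)·(0.25)) / 3 = 4.75/3 = 1.5833

S is symmetric (S[j,i] = S[i,j]). Assembling:

S = [[0.9167, -0.75],
 [-0.75, 1.5833]]


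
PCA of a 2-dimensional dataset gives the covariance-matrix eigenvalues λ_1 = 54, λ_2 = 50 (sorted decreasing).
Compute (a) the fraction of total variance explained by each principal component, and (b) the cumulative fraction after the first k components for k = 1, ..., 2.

Step 1 — total variance = trace(Sigma) = Σ λ_i = 54 + 50 = 104.

Step 2 — fraction explained by component i = λ_i / Σ λ:
  PC1: 54/104 = 0.5192
  PC2: 50/104 = 0.4808

Step 3 — cumulative fraction after k components = (λ_1 + ... + λ_k) / Σ λ:
  k = 1: 54/104 = 0.5192
  k = 2: (54 + 50)/104 = 104/104 = 1

Summary (fraction, with percent):

explained: PC1 0.5192 (51.92%), PC2 0.4808 (48.08%);  cumulative: 0.5192, 1


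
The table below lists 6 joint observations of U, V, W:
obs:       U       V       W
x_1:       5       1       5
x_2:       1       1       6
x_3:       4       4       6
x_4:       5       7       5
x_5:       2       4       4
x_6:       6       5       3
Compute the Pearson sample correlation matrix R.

Step 1 — column means:
  mean(U) = (5 + 1 + 4 + 5 + 2 + 6) / 6 = 23/6 = 3.8333
  mean(V) = (1 + 1 + 4 + 7 + 4 + 5) / 6 = 22/6 = 3.6667
  mean(W) = (5 + 6 + 6 + 5 + 4 + 3) / 6 = 29/6 = 4.8333

Step 2 — sample variances and covariances s[i,j] = (1/(n-1)) · Σ_k (x_{k,i} - mean_i) · (x_{k,j} - mean_j), with n-1 = 5:
  s[U,U] = ((1.1667)·(1.1667) + (-2.8333)·(-2.8333) + (0.1667)·(0.1667) + (1.1667)·(1.1667) + (-1.8333)·(-1.8333) + (2.1667)·(2.1667)) / 5 = 18.8333/5 = 3.7667
  s[U,V] = ((1.1667)·(-2.6667) + (-2.8333)·(-2.6667) + (0.1667)·(0.3333) + (1.1667)·(3.3333) + (-1.8333)·(0.3333) + (2.1667)·(1.3333)) / 5 = 10.6667/5 = 2.1333
  s[U,W] = ((1.1667)·(0.1667) + (-2.8333)·(1.1667) + (0.1667)·(1.1667) + (1.1667)·(0.1667) + (-1.8333)·(-0.8333) + (2.1667)·(-1.8333)) / 5 = -5.1667/5 = -1.0333
  s[V,V] = ((-2.6667)·(-2.6667) + (-2.6667)·(-2.6667) + (0.3333)·(0.3333) + (3.3333)·(3.3333) + (0.3333)·(0.3333) + (1.3333)·(1.3333)) / 5 = 27.3333/5 = 5.4667
  s[V,W] = ((-2.6667)·(0.1667) + (-2.6667)·(1.1667) + (0.3333)·(1.1667) + (3.3333)·(0.1667) + (0.3333)·(-0.8333) + (1.3333)·(-1.8333)) / 5 = -5.3333/5 = -1.0667
  s[W,W] = ((0.1667)·(0.1667) + (1.1667)·(1.1667) + (1.1667)·(1.1667) + (0.1667)·(0.1667) + (-0.8333)·(-0.8333) + (-1.8333)·(-1.8333)) / 5 = 6.8333/5 = 1.3667
  Sample standard deviations s_i = √(s[i,i]):
  s(U) = √(3.7667) = 1.9408
  s(V) = √(5.4667) = 2.3381
  s(W) = √(1.3667) = 1.169

Step 3 — r_{ij} = s_{ij} / (s_i · s_j):
  r[U,U] = 1 (diagonal).
  r[U,V] = 2.1333 / (1.9408 · 2.3381) = 2.1333 / 4.5377 = 0.4701
  r[U,W] = -1.0333 / (1.9408 · 1.169) = -1.0333 / 2.2689 = -0.4554
  r[V,V] = 1 (diagonal).
  r[V,W] = -1.0667 / (2.3381 · 1.169) = -1.0667 / 2.7333 = -0.3902
  r[W,W] = 1 (diagonal).

R is symmetric with unit diagonal. Assembling:

R = [[1, 0.4701, -0.4554],
 [0.4701, 1, -0.3902],
 [-0.4554, -0.3902, 1]]


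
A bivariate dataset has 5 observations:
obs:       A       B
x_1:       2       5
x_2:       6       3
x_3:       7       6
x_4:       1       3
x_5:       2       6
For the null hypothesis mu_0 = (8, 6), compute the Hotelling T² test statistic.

Step 1 — sample mean vector:
  mean(A) = (2 + 6 + 7 + 1 + 2) / 5 = 18/5 = 3.6
  mean(B) = (5 + 3 + 6 + 3 + 6) / 5 = 23/5 = 4.6
  x̄ = (3.6, 4.6),  deviation x̄ - mu_0 = (3.6, 4.6) - (8, 6) = (-4.4, -1.4).

Step 2 — sample covariance matrix, S[i,j] = (1/(n-1)) · Σ_k (x_{k,i} - mean_i) · (x_{k,j} - mean_j), divisor n-1 = 4:
  S[A,A] = ((-1.6)·(-1.6) + (2.4)·(2.4) + (3.4)·(3.4) + (-2.6)·(-2.6) + (-1.6)·(-1.6)) / 4 = 29.2/4 = 7.3
  S[A,B] = ((-1.6)·(0.4) + (2.4)·(-1.6) + (3.4)·(1.4) + (-2.6)·(-1.6) + (-1.6)·(1.4)) / 4 = 2.2/4 = 0.55
  S[B,B] = ((0.4)·(0.4) + (-1.6)·(-1.6) + (1.4)·(1.4) + (-1.6)·(-1.6) + (1.4)·(1.4)) / 4 = 9.2/4 = 2.3
  S = [[7.3, 0.55],
 [0.55, 2.3]].

Step 3 — invert S. det(S) = 7.3·2.3 - (0.55)² = 16.4875.
  S^{-1} = (1/det) · [[d, -b], [-b, a]] = [[0.1395, -0.0334],
 [-0.0334, 0.4428]].

Step 4 — quadratic form (x̄ - mu_0)^T · S^{-1} · (x̄ - mu_0):
  S^{-1} · (x̄ - mu_0) = (-0.5671, -0.4731),
  (x̄ - mu_0)^T · [...] = (-4.4)·(-0.5671) + (-1.4)·(-0.4731) = 3.1575.

Step 5 — scale by n: T² = 5 · 3.1575 = 15.7877.

T² ≈ 15.7877


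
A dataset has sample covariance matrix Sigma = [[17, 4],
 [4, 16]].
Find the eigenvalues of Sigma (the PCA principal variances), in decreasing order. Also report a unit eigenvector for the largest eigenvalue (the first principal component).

Step 1 — characteristic polynomial of 2×2 Sigma:
  det(Sigma - λI) = λ² - trace · λ + det = 0.
  trace = 17 + 16 = 33, det = 17·16 - (4)² = 256.
Step 2 — discriminant:
  Δ = trace² - 4·det = 1089 - 1024 = 65.
Step 3 — eigenvalues:
  λ = (trace ± √Δ)/2 = (33 ± 8.0623)/2,
  λ_1 = 20.5311,  λ_2 = 12.4689.

Step 4 — unit eigenvector for λ_1: solve (Sigma - λ_1 I)v = 0. First row:
  (17 - 20.5311)·v_x + (4)·v_y = 0, i.e. (-3.5311)·v_x + (4)·v_y = 0,
  so v ∝ (b, λ_1 - a) = (4, 3.5311) = u.
  ||u|| = √((4)² + (3.5311)²) = √(28.4689) ≈ 5.3356,
  v_1 = u/||u|| ≈ (0.7497, 0.6618) (||v_1|| = 1).

λ_1 = 20.5311,  λ_2 = 12.4689;  v_1 ≈ (0.7497, 0.6618)


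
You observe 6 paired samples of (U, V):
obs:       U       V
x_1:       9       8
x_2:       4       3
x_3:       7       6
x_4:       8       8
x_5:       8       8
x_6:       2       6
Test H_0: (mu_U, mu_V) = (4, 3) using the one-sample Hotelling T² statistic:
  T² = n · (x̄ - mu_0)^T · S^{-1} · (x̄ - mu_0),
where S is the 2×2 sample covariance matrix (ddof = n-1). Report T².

Step 1 — sample mean vector:
  mean(U) = (9 + 4 + 7 + 8 + 8 + 2) / 6 = 38/6 = 6.3333
  mean(V) = (8 + 3 + 6 + 8 + 8 + 6) / 6 = 39/6 = 6.5
  x̄ = (6.3333, 6.5),  deviation x̄ - mu_0 = (6.3333, 6.5) - (4, 3) = (2.3333, 3.5).

Step 2 — sample covariance matrix, S[i,j] = (1/(n-1)) · Σ_k (x_{k,i} - mean_i) · (x_{k,j} - mean_j), divisor n-1 = 5:
  S[U,U] = ((2.6667)·(2.6667) + (-2.3333)·(-2.3333) + (0.6667)·(0.6667) + (1.6667)·(1.6667) + (1.6667)·(1.6667) + (-4.3333)·(-4.3333)) / 5 = 37.3333/5 = 7.4667
  S[U,V] = ((2.6667)·(1.5) + (-2.3333)·(-3.5) + (0.6667)·(-0.5) + (1.6667)·(1.5) + (1.6667)·(1.5) + (-4.3333)·(-0.5)) / 5 = 19/5 = 3.8
  S[V,V] = ((1.5)·(1.5) + (-3.5)·(-3.5) + (-0.5)·(-0.5) + (1.5)·(1.5) + (1.5)·(1.5) + (-0.5)·(-0.5)) / 5 = 19.5/5 = 3.9
  S = [[7.4667, 3.8],
 [3.8, 3.9]].

Step 3 — invert S. det(S) = 7.4667·3.9 - (3.8)² = 14.68.
  S^{-1} = (1/det) · [[d, -b], [-b, a]] = [[0.2657, -0.2589],
 [-0.2589, 0.5086]].

Step 4 — quadratic form (x̄ - mu_0)^T · S^{-1} · (x̄ - mu_0):
  S^{-1} · (x̄ - mu_0) = (-0.2861, 1.1762),
  (x̄ - mu_0)^T · [...] = (2.3333)·(-0.2861) + (3.5)·(1.1762) = 3.4491.

Step 5 — scale by n: T² = 6 · 3.4491 = 20.6948.

T² ≈ 20.6948
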